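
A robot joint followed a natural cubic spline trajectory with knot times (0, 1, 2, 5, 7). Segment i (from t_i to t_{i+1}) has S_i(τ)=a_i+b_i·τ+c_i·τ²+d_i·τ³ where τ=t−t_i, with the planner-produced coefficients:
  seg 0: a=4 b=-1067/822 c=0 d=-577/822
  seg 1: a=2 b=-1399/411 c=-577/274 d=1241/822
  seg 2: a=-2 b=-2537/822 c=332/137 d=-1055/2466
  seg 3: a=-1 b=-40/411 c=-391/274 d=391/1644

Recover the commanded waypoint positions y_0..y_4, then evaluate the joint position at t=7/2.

y_0 = S_0(0) = a_0 = 4
y_1 = S_1(0) = a_1 = 2
y_2 = S_2(0) = a_2 = -2
y_3 = S_3(0) = a_3 = -1
y_4 = S_3(2) = -5
t_q=7/2 is in segment 2 (τ=3/2); S_2(τ)=-5745/2192

y_0=4 y_1=2 y_2=-2 y_3=-1 y_4=-5
S(7/2) = -5745/2192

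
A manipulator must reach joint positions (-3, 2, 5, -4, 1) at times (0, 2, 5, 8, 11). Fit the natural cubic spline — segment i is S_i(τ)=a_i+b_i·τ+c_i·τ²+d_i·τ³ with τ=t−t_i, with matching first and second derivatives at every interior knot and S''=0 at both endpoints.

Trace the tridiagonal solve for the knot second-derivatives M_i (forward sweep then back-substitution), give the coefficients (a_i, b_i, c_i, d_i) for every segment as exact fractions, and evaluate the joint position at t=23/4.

  seg 0: a=-3 b=523/207 c=0 d=-11/1656
  seg 1: a=2 b=1013/414 c=-11/276 d=-1099/7452
  seg 2: a=5 b=-1469/828 c=-283/207 d=2381/7452
  seg 3: a=-4 b=-559/414 c=1249/828 d=-1249/7452
S(23/4) = 777/256

Δ: Δ0=5/2, Δ1=1, Δ2=-3, Δ3=5/3
row 1: diag=10, rhs=-9; c'=3/10, d'=-9/10
row 2: denom=12−3·3/10=111/10; d'=(-24−3·-9/10)/(111/10)=-71/37
row 3: denom=12−3·10/37=414/37; d'=(28−3·-71/37)/(414/37)=1249/414
back: M3=1249/414
back: M2=-71/37−10/37·1249/414=-566/207
back: M1=-9/10−3/10·-566/207=-11/138
M: M0=0, M1=-11/138, M2=-566/207, M3=1249/414, M4=0
seg 0: a=-3, c=M0/2=0, d=(M1−M0)/(6·2)=-11/1656, b=Δ0−h0·(2M0+M1)/6=523/207
seg 1: a=2, c=M1/2=-11/276, d=(M2−M1)/(6·3)=-1099/7452, b=Δ1−h1·(2M1+M2)/6=1013/414
seg 2: a=5, c=M2/2=-283/207, d=(M3−M2)/(6·3)=2381/7452, b=Δ2−h2·(2M2+M3)/6=-1469/828
seg 3: a=-4, c=M3/2=1249/828, d=(M4−M3)/(6·3)=-1249/7452, b=Δ3−h3·(2M3+M4)/6=-559/414
t_q=23/4 → seg 2, τ=3/4; S=5+-1469/828·τ+-283/207·τ²+2381/7452·τ³=777/256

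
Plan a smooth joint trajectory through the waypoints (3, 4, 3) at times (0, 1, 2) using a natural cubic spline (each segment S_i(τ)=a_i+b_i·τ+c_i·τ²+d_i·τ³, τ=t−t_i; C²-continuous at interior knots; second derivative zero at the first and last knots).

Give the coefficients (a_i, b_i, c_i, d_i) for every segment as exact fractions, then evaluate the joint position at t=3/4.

  seg 0: a=3 b=3/2 c=0 d=-1/2
  seg 1: a=4 b=0 c=-3/2 d=1/2
S(3/4) = 501/128

Δ: Δ0=1, Δ1=-1
row 1: diag=4, rhs=-12; c'=1/4, d'=-3
back: M1=-3
M: M0=0, M1=-3, M2=0
seg 0: a=3, c=M0/2=0, d=(M1−M0)/(6·1)=-1/2, b=Δ0−h0·(2M0+M1)/6=3/2
seg 1: a=4, c=M1/2=-3/2, d=(M2−M1)/(6·1)=1/2, b=Δ1−h1·(2M1+M2)/6=0
t_q=3/4 → seg 0, τ=3/4; S=3+3/2·τ+0·τ²+-1/2·τ³=501/128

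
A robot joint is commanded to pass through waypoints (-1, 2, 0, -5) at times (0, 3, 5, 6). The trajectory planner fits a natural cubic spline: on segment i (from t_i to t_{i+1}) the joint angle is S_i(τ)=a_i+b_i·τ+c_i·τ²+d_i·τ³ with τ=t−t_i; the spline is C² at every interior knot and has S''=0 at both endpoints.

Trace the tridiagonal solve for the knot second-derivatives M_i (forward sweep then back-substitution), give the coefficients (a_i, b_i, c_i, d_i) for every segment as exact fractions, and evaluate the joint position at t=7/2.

Δ: Δ0=1, Δ1=-1, Δ2=-5
row 1: diag=10, rhs=-12; c'=1/5, d'=-6/5
row 2: denom=6−2·1/5=28/5; d'=(-24−2·-6/5)/(28/5)=-27/7
back: M2=-27/7
back: M1=-6/5−1/5·-27/7=-3/7
M: M0=0, M1=-3/7, M2=-27/7, M3=0
seg 0: a=-1, c=M0/2=0, d=(M1−M0)/(6·3)=-1/42, b=Δ0−h0·(2M0+M1)/6=17/14
seg 1: a=2, c=M1/2=-3/14, d=(M2−M1)/(6·2)=-2/7, b=Δ1−h1·(2M1+M2)/6=4/7
seg 2: a=0, c=M2/2=-27/14, d=(M3−M2)/(6·1)=9/14, b=Δ2−h2·(2M2+M3)/6=-26/7
t_q=7/2 → seg 1, τ=1/2; S=2+4/7·τ+-3/14·τ²+-2/7·τ³=123/56

  seg 0: a=-1 b=17/14 c=0 d=-1/42
  seg 1: a=2 b=4/7 c=-3/14 d=-2/7
  seg 2: a=0 b=-26/7 c=-27/14 d=9/14
S(7/2) = 123/56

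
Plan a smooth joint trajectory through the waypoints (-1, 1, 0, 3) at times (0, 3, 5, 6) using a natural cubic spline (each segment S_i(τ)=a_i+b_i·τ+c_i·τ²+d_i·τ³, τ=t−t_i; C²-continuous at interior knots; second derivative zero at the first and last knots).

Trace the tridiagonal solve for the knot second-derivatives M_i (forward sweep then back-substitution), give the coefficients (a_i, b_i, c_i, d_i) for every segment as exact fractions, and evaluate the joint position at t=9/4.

Δ: Δ0=2/3, Δ1=-1/2, Δ2=3
row 1: diag=10, rhs=-7; c'=1/5, d'=-7/10
row 2: denom=6−2·1/5=28/5; d'=(21−2·-7/10)/(28/5)=4
back: M2=4
back: M1=-7/10−1/5·4=-3/2
M: M0=0, M1=-3/2, M2=4, M3=0
seg 0: a=-1, c=M0/2=0, d=(M1−M0)/(6·3)=-1/12, b=Δ0−h0·(2M0+M1)/6=17/12
seg 1: a=1, c=M1/2=-3/4, d=(M2−M1)/(6·2)=11/24, b=Δ1−h1·(2M1+M2)/6=-5/6
seg 2: a=0, c=M2/2=2, d=(M3−M2)/(6·1)=-2/3, b=Δ2−h2·(2M2+M3)/6=5/3
t_q=9/4 → seg 0, τ=9/4; S=-1+17/12·τ+0·τ²+-1/12·τ³=317/256

  seg 0: a=-1 b=17/12 c=0 d=-1/12
  seg 1: a=1 b=-5/6 c=-3/4 d=11/24
  seg 2: a=0 b=5/3 c=2 d=-2/3
S(9/4) = 317/256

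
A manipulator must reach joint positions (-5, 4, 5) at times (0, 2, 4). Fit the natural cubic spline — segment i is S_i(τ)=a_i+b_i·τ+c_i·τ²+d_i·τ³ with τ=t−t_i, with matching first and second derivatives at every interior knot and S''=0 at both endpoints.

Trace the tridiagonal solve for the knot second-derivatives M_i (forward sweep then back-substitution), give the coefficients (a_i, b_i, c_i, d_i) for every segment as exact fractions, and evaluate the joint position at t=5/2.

Δ: Δ0=9/2, Δ1=1/2
row 1: diag=8, rhs=-24; c'=1/4, d'=-3
back: M1=-3
M: M0=0, M1=-3, M2=0
seg 0: a=-5, c=M0/2=0, d=(M1−M0)/(6·2)=-1/4, b=Δ0−h0·(2M0+M1)/6=11/2
seg 1: a=4, c=M1/2=-3/2, d=(M2−M1)/(6·2)=1/4, b=Δ1−h1·(2M1+M2)/6=5/2
t_q=5/2 → seg 1, τ=1/2; S=4+5/2·τ+-3/2·τ²+1/4·τ³=157/32

  seg 0: a=-5 b=11/2 c=0 d=-1/4
  seg 1: a=4 b=5/2 c=-3/2 d=1/4
S(5/2) = 157/32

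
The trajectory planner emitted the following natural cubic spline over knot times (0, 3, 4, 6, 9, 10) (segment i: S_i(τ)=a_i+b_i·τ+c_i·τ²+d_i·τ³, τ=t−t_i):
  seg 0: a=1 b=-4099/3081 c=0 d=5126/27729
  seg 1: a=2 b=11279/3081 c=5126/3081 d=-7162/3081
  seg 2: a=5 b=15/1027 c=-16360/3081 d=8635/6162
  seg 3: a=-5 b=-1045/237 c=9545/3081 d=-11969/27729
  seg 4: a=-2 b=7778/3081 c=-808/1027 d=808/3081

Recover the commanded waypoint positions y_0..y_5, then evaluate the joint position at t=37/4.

y_0=1 y_1=2 y_2=5 y_3=-5 y_4=-2 y_5=0
S(37/4) = -11617/8216

y_0 = S_0(0) = a_0 = 1
y_1 = S_1(0) = a_1 = 2
y_2 = S_2(0) = a_2 = 5
y_3 = S_3(0) = a_3 = -5
y_4 = S_4(0) = a_4 = -2
y_5 = S_4(1) = 0
t_q=37/4 is in segment 4 (τ=1/4); S_4(τ)=-11617/8216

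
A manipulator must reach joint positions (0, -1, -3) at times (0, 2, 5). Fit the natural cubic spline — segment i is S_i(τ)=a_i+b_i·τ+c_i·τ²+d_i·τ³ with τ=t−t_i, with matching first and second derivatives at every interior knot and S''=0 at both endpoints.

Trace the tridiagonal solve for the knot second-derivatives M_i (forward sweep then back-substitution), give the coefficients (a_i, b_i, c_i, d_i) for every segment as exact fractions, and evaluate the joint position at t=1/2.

Δ: Δ0=-1/2, Δ1=-2/3
row 1: diag=10, rhs=-1; c'=3/10, d'=-1/10
back: M1=-1/10
M: M0=0, M1=-1/10, M2=0
seg 0: a=0, c=M0/2=0, d=(M1−M0)/(6·2)=-1/120, b=Δ0−h0·(2M0+M1)/6=-7/15
seg 1: a=-1, c=M1/2=-1/20, d=(M2−M1)/(6·3)=1/180, b=Δ1−h1·(2M1+M2)/6=-17/30
t_q=1/2 → seg 0, τ=1/2; S=0+-7/15·τ+0·τ²+-1/120·τ³=-15/64

  seg 0: a=0 b=-7/15 c=0 d=-1/120
  seg 1: a=-1 b=-17/30 c=-1/20 d=1/180
S(1/2) = -15/64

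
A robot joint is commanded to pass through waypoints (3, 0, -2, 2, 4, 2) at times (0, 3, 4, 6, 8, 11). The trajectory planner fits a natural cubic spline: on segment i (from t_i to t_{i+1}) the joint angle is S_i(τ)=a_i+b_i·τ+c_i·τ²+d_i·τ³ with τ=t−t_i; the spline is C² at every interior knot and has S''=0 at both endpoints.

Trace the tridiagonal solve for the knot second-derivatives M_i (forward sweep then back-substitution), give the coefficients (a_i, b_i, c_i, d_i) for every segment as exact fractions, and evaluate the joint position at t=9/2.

  seg 0: a=3 b=-263/813 c=0 d=-550/7317
  seg 1: a=0 b=-1913/813 c=-550/813 d=279/271
  seg 2: a=-2 b=-502/813 c=1961/813 d=-299/542
  seg 3: a=2 b=1960/813 c=-730/813 d=313/3252
  seg 4: a=4 b=-7/271 c=-521/1626 d=521/14634
S(9/2) = -7695/4336

Δ: Δ0=-1, Δ1=-2, Δ2=2, Δ3=1, Δ4=-2/3
row 1: diag=8, rhs=-6; c'=1/8, d'=-3/4
row 2: denom=6−1·1/8=47/8; d'=(24−1·-3/4)/(47/8)=198/47
row 3: denom=8−2·16/47=344/47; d'=(-6−2·198/47)/(344/47)=-339/172
row 4: denom=10−2·47/172=813/86; d'=(-10−2·-339/172)/(813/86)=-521/813
back: M4=-521/813
back: M3=-339/172−47/172·-521/813=-1460/813
back: M2=198/47−16/47·-1460/813=3922/813
back: M1=-3/4−1/8·3922/813=-1100/813
M: M0=0, M1=-1100/813, M2=3922/813, M3=-1460/813, M4=-521/813, M5=0
seg 0: a=3, c=M0/2=0, d=(M1−M0)/(6·3)=-550/7317, b=Δ0−h0·(2M0+M1)/6=-263/813
seg 1: a=0, c=M1/2=-550/813, d=(M2−M1)/(6·1)=279/271, b=Δ1−h1·(2M1+M2)/6=-1913/813
seg 2: a=-2, c=M2/2=1961/813, d=(M3−M2)/(6·2)=-299/542, b=Δ2−h2·(2M2+M3)/6=-502/813
seg 3: a=2, c=M3/2=-730/813, d=(M4−M3)/(6·2)=313/3252, b=Δ3−h3·(2M3+M4)/6=1960/813
seg 4: a=4, c=M4/2=-521/1626, d=(M5−M4)/(6·3)=521/14634, b=Δ4−h4·(2M4+M5)/6=-7/271
t_q=9/2 → seg 2, τ=1/2; S=-2+-502/813·τ+1961/813·τ²+-299/542·τ³=-7695/4336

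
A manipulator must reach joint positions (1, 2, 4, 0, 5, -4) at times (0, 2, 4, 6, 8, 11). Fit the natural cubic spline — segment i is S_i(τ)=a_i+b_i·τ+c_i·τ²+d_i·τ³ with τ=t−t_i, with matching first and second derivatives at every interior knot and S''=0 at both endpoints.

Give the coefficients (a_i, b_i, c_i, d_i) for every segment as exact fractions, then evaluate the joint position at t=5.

  seg 0: a=1 b=12/265 c=0 d=241/2120
  seg 1: a=2 b=747/530 c=723/1060 d=-47/106
  seg 2: a=4 b=-627/530 c=-2097/1060 d=208/265
  seg 3: a=0 b=171/530 c=579/212 d=-1741/2120
  seg 4: a=5 b=369/265 c=-582/265 d=194/795
S(5) = 1721/1060

Δ: Δ0=1/2, Δ1=1, Δ2=-2, Δ3=5/2, Δ4=-3
row 1: diag=8, rhs=3; c'=1/4, d'=3/8
row 2: denom=8−2·1/4=15/2; d'=(-18−2·3/8)/(15/2)=-5/2
row 3: denom=8−2·4/15=112/15; d'=(27−2·-5/2)/(112/15)=30/7
row 4: denom=10−2·15/56=265/28; d'=(-33−2·30/7)/(265/28)=-1164/265
back: M4=-1164/265
back: M3=30/7−15/56·-1164/265=579/106
back: M2=-5/2−4/15·579/106=-2097/530
back: M1=3/8−1/4·-2097/530=723/530
M: M0=0, M1=723/530, M2=-2097/530, M3=579/106, M4=-1164/265, M5=0
seg 0: a=1, c=M0/2=0, d=(M1−M0)/(6·2)=241/2120, b=Δ0−h0·(2M0+M1)/6=12/265
seg 1: a=2, c=M1/2=723/1060, d=(M2−M1)/(6·2)=-47/106, b=Δ1−h1·(2M1+M2)/6=747/530
seg 2: a=4, c=M2/2=-2097/1060, d=(M3−M2)/(6·2)=208/265, b=Δ2−h2·(2M2+M3)/6=-627/530
seg 3: a=0, c=M3/2=579/212, d=(M4−M3)/(6·2)=-1741/2120, b=Δ3−h3·(2M3+M4)/6=171/530
seg 4: a=5, c=M4/2=-582/265, d=(M5−M4)/(6·3)=194/795, b=Δ4−h4·(2M4+M5)/6=369/265
t_q=5 → seg 2, τ=1; S=4+-627/530·τ+-2097/1060·τ²+208/265·τ³=1721/1060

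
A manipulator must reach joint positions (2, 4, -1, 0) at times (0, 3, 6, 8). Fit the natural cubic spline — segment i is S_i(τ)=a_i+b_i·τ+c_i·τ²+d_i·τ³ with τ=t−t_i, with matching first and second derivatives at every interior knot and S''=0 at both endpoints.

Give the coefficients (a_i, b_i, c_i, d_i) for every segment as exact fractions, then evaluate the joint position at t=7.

  seg 0: a=2 b=109/74 c=0 d=-179/1998
  seg 1: a=4 b=-35/37 c=-179/222 d=377/1998
  seg 2: a=-1 b=-51/74 c=33/37 d=-11/74
S(7) = -35/37

Δ: Δ0=2/3, Δ1=-5/3, Δ2=1/2
row 1: diag=12, rhs=-14; c'=1/4, d'=-7/6
row 2: denom=10−3·1/4=37/4; d'=(13−3·-7/6)/(37/4)=66/37
back: M2=66/37
back: M1=-7/6−1/4·66/37=-179/111
M: M0=0, M1=-179/111, M2=66/37, M3=0
seg 0: a=2, c=M0/2=0, d=(M1−M0)/(6·3)=-179/1998, b=Δ0−h0·(2M0+M1)/6=109/74
seg 1: a=4, c=M1/2=-179/222, d=(M2−M1)/(6·3)=377/1998, b=Δ1−h1·(2M1+M2)/6=-35/37
seg 2: a=-1, c=M2/2=33/37, d=(M3−M2)/(6·2)=-11/74, b=Δ2−h2·(2M2+M3)/6=-51/74
t_q=7 → seg 2, τ=1; S=-1+-51/74·τ+33/37·τ²+-11/74·τ³=-35/37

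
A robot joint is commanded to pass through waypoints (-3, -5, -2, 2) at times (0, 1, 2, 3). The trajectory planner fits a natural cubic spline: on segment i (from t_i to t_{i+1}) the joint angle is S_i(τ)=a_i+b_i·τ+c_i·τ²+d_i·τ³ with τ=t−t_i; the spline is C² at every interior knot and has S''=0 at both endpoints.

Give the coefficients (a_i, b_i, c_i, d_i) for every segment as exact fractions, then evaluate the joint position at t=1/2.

  seg 0: a=-3 b=-49/15 c=0 d=19/15
  seg 1: a=-5 b=8/15 c=19/5 d=-4/3
  seg 2: a=-2 b=62/15 c=-1/5 d=1/15
S(1/2) = -179/40

Δ: Δ0=-2, Δ1=3, Δ2=4
row 1: diag=4, rhs=30; c'=1/4, d'=15/2
row 2: denom=4−1·1/4=15/4; d'=(6−1·15/2)/(15/4)=-2/5
back: M2=-2/5
back: M1=15/2−1/4·-2/5=38/5
M: M0=0, M1=38/5, M2=-2/5, M3=0
seg 0: a=-3, c=M0/2=0, d=(M1−M0)/(6·1)=19/15, b=Δ0−h0·(2M0+M1)/6=-49/15
seg 1: a=-5, c=M1/2=19/5, d=(M2−M1)/(6·1)=-4/3, b=Δ1−h1·(2M1+M2)/6=8/15
seg 2: a=-2, c=M2/2=-1/5, d=(M3−M2)/(6·1)=1/15, b=Δ2−h2·(2M2+M3)/6=62/15
t_q=1/2 → seg 0, τ=1/2; S=-3+-49/15·τ+0·τ²+19/15·τ³=-179/40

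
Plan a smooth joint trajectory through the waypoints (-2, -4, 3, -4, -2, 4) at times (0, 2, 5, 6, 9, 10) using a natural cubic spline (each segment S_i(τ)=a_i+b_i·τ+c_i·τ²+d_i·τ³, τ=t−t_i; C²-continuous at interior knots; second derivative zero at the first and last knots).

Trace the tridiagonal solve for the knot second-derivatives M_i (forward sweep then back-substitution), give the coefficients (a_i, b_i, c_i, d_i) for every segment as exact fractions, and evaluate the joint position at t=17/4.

Δ: Δ0=-1, Δ1=7/3, Δ2=-7, Δ3=2/3, Δ4=6
row 1: diag=10, rhs=20; c'=3/10, d'=2
row 2: denom=8−3·3/10=71/10; d'=(-56−3·2)/(71/10)=-620/71
row 3: denom=8−1·10/71=558/71; d'=(46−1·-620/71)/(558/71)=1943/279
row 4: denom=8−3·71/186=425/62; d'=(32−3·1943/279)/(425/62)=2066/1275
back: M4=2066/1275
back: M3=1943/279−71/186·2066/1275=24272/3825
back: M2=-620/71−10/71·24272/3825=-7364/765
back: M1=2−3/10·-7364/765=6232/1275
M: M0=0, M1=6232/1275, M2=-7364/765, M3=24272/3825, M4=2066/1275, M5=0
seg 0: a=-2, c=M0/2=0, d=(M1−M0)/(6·2)=1558/3825, b=Δ0−h0·(2M0+M1)/6=-10057/3825
seg 1: a=-4, c=M1/2=3116/1275, d=(M2−M1)/(6·3)=-27758/34425, b=Δ1−h1·(2M1+M2)/6=8639/3825
seg 2: a=3, c=M2/2=-3682/765, d=(M3−M2)/(6·1)=3394/1275, b=Δ2−h2·(2M2+M3)/6=-1091/225
seg 3: a=-4, c=M3/2=12136/3825, d=(M4−M3)/(6·3)=-9037/34425, b=Δ3−h3·(2M3+M4)/6=-24821/3825
seg 4: a=-2, c=M4/2=1033/1275, d=(M5−M4)/(6·1)=-1033/3825, b=Δ4−h4·(2M4+M5)/6=20884/3825
t_q=17/4 → seg 1, τ=9/4; S=-4+8639/3825·τ+3116/1275·τ²+-27758/34425·τ³=11613/2720

  seg 0: a=-2 b=-10057/3825 c=0 d=1558/3825
  seg 1: a=-4 b=8639/3825 c=3116/1275 d=-27758/34425
  seg 2: a=3 b=-1091/225 c=-3682/765 d=3394/1275
  seg 3: a=-4 b=-24821/3825 c=12136/3825 d=-9037/34425
  seg 4: a=-2 b=20884/3825 c=1033/1275 d=-1033/3825
S(17/4) = 11613/2720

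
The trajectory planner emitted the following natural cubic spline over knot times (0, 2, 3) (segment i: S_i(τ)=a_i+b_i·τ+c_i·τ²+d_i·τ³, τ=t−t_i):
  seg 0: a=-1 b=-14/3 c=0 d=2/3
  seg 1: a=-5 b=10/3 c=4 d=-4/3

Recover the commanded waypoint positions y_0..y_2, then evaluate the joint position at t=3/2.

y_0 = S_0(0) = a_0 = -1
y_1 = S_1(0) = a_1 = -5
y_2 = S_1(1) = 1
t_q=3/2 is in segment 0 (τ=3/2); S_0(τ)=-23/4

y_0=-1 y_1=-5 y_2=1
S(3/2) = -23/4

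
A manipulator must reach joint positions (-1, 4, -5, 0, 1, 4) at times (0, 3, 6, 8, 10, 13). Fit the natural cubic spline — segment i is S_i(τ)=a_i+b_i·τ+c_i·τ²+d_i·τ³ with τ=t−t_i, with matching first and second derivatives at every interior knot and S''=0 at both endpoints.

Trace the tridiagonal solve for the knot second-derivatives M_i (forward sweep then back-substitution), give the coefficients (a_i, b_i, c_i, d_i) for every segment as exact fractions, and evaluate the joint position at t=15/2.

  seg 0: a=-1 b=2290/663 c=0 d=-395/1989
  seg 1: a=4 b=-1265/663 c=-395/221 d=2831/5967
  seg 2: a=-5 b=118/663 c=1646/663 d=-3505/5304
  seg 3: a=0 b=963/442 c=-3931/2652 d=1705/5304
  seg 4: a=1 b=71/663 c=296/663 d=-296/5967
S(15/2) = -19481/14144

Δ: Δ0=5/3, Δ1=-3, Δ2=5/2, Δ3=1/2, Δ4=1
row 1: diag=12, rhs=-28; c'=1/4, d'=-7/3
row 2: denom=10−3·1/4=37/4; d'=(33−3·-7/3)/(37/4)=160/37
row 3: denom=8−2·8/37=280/37; d'=(-12−2·160/37)/(280/37)=-191/70
row 4: denom=10−2·37/140=663/70; d'=(3−2·-191/70)/(663/70)=592/663
back: M4=592/663
back: M3=-191/70−37/140·592/663=-3931/1326
back: M2=160/37−8/37·-3931/1326=3292/663
back: M1=-7/3−1/4·3292/663=-790/221
M: M0=0, M1=-790/221, M2=3292/663, M3=-3931/1326, M4=592/663, M5=0
seg 0: a=-1, c=M0/2=0, d=(M1−M0)/(6·3)=-395/1989, b=Δ0−h0·(2M0+M1)/6=2290/663
seg 1: a=4, c=M1/2=-395/221, d=(M2−M1)/(6·3)=2831/5967, b=Δ1−h1·(2M1+M2)/6=-1265/663
seg 2: a=-5, c=M2/2=1646/663, d=(M3−M2)/(6·2)=-3505/5304, b=Δ2−h2·(2M2+M3)/6=118/663
seg 3: a=0, c=M3/2=-3931/2652, d=(M4−M3)/(6·2)=1705/5304, b=Δ3−h3·(2M3+M4)/6=963/442
seg 4: a=1, c=M4/2=296/663, d=(M5−M4)/(6·3)=-296/5967, b=Δ4−h4·(2M4+M5)/6=71/663
t_q=15/2 → seg 2, τ=3/2; S=-5+118/663·τ+1646/663·τ²+-3505/5304·τ³=-19481/14144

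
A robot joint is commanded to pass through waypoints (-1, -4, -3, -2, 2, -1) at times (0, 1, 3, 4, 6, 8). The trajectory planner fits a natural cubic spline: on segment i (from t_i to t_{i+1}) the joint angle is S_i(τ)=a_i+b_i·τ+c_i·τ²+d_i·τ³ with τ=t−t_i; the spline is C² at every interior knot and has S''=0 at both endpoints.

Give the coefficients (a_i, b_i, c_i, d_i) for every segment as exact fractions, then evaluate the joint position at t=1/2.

Δ: Δ0=-3, Δ1=1/2, Δ2=1, Δ3=2, Δ4=-3/2
row 1: diag=6, rhs=21; c'=1/3, d'=7/2
row 2: denom=6−2·1/3=16/3; d'=(3−2·7/2)/(16/3)=-3/4
row 3: denom=6−1·3/16=93/16; d'=(6−1·-3/4)/(93/16)=36/31
row 4: denom=8−2·32/93=680/93; d'=(-21−2·36/31)/(680/93)=-2169/680
back: M4=-2169/680
back: M3=36/31−32/93·-2169/680=192/85
back: M2=-3/4−3/16·192/85=-399/340
back: M1=7/2−1/3·-399/340=1323/340
M: M0=0, M1=1323/340, M2=-399/340, M3=192/85, M4=-2169/680, M5=0
seg 0: a=-1, c=M0/2=0, d=(M1−M0)/(6·1)=441/680, b=Δ0−h0·(2M0+M1)/6=-2481/680
seg 1: a=-4, c=M1/2=1323/680, d=(M2−M1)/(6·2)=-287/680, b=Δ1−h1·(2M1+M2)/6=-579/340
seg 2: a=-3, c=M2/2=-399/680, d=(M3−M2)/(6·1)=389/680, b=Δ2−h2·(2M2+M3)/6=69/68
seg 3: a=-2, c=M3/2=96/85, d=(M4−M3)/(6·2)=-247/544, b=Δ3−h3·(2M3+M4)/6=1059/680
seg 4: a=2, c=M4/2=-2169/1360, d=(M5−M4)/(6·2)=723/2720, b=Δ4−h4·(2M4+M5)/6=213/340
t_q=1/2 → seg 0, τ=1/2; S=-1+-2481/680·τ+0·τ²+441/680·τ³=-14923/5440

  seg 0: a=-1 b=-2481/680 c=0 d=441/680
  seg 1: a=-4 b=-579/340 c=1323/680 d=-287/680
  seg 2: a=-3 b=69/68 c=-399/680 d=389/680
  seg 3: a=-2 b=1059/680 c=96/85 d=-247/544
  seg 4: a=2 b=213/340 c=-2169/1360 d=723/2720
S(1/2) = -14923/5440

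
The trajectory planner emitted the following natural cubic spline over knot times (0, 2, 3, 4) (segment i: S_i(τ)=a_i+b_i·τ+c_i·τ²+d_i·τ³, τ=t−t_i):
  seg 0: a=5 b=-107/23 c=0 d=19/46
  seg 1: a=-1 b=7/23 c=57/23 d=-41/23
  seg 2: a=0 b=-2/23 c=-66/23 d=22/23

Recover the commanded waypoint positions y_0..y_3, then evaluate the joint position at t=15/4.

y_0 = S_0(0) = a_0 = 5
y_1 = S_1(0) = a_1 = -1
y_2 = S_2(0) = a_2 = 0
y_3 = S_2(1) = -2
t_q=15/4 is in segment 2 (τ=3/4); S_2(τ)=-939/736

y_0=5 y_1=-1 y_2=0 y_3=-2
S(15/4) = -939/736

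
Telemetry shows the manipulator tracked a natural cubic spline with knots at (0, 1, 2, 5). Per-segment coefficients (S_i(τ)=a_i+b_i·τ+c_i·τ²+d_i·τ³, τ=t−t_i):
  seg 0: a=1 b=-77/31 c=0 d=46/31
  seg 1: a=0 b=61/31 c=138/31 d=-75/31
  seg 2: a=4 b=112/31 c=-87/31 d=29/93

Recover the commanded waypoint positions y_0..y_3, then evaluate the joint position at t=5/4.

y_0=1 y_1=0 y_2=4 y_3=-2
S(5/4) = 1453/1984

y_0 = S_0(0) = a_0 = 1
y_1 = S_1(0) = a_1 = 0
y_2 = S_2(0) = a_2 = 4
y_3 = S_2(3) = -2
t_q=5/4 is in segment 1 (τ=1/4); S_1(τ)=1453/1984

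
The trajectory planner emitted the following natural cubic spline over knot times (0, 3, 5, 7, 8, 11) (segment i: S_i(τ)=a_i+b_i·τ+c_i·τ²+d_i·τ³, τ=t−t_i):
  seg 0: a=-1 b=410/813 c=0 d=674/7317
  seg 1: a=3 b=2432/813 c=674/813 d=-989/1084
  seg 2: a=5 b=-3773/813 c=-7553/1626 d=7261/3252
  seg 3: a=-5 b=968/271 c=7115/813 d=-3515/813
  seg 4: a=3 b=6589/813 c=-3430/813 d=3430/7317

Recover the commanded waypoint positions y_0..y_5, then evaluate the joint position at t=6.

y_0 = S_0(0) = a_0 = -1
y_1 = S_1(0) = a_1 = 3
y_2 = S_2(0) = a_2 = 5
y_3 = S_3(0) = a_3 = -5
y_4 = S_4(0) = a_4 = 3
y_5 = S_4(3) = 2
t_q=6 is in segment 2 (τ=1); S_2(τ)=-6677/3252

y_0=-1 y_1=3 y_2=5 y_3=-5 y_4=3 y_5=2
S(6) = -6677/3252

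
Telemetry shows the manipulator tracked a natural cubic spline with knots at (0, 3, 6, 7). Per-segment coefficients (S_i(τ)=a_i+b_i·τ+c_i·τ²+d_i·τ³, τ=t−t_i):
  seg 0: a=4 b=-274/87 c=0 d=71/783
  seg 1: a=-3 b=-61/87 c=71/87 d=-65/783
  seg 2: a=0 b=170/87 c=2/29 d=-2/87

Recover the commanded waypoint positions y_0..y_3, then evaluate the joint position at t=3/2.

y_0 = S_0(0) = a_0 = 4
y_1 = S_1(0) = a_1 = -3
y_2 = S_2(0) = a_2 = 0
y_3 = S_2(1) = 2
t_q=3/2 is in segment 0 (τ=3/2); S_0(τ)=-97/232

y_0=4 y_1=-3 y_2=0 y_3=2
S(3/2) = -97/232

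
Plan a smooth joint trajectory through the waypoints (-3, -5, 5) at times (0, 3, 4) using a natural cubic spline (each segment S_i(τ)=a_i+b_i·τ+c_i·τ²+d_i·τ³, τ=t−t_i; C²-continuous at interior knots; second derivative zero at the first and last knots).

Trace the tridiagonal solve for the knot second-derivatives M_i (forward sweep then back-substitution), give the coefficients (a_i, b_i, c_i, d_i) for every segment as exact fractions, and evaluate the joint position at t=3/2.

  seg 0: a=-3 b=-14/3 c=0 d=4/9
  seg 1: a=-5 b=22/3 c=4 d=-4/3
S(3/2) = -17/2

Δ: Δ0=-2/3, Δ1=10
row 1: diag=8, rhs=64; c'=1/8, d'=8
back: M1=8
M: M0=0, M1=8, M2=0
seg 0: a=-3, c=M0/2=0, d=(M1−M0)/(6·3)=4/9, b=Δ0−h0·(2M0+M1)/6=-14/3
seg 1: a=-5, c=M1/2=4, d=(M2−M1)/(6·1)=-4/3, b=Δ1−h1·(2M1+M2)/6=22/3
t_q=3/2 → seg 0, τ=3/2; S=-3+-14/3·τ+0·τ²+4/9·τ³=-17/2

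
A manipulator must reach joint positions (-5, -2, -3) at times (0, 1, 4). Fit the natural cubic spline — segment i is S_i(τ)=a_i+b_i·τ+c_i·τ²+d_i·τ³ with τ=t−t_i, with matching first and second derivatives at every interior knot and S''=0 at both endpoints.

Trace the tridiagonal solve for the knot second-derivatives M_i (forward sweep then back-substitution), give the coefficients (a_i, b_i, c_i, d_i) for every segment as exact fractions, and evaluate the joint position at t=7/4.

  seg 0: a=-5 b=41/12 c=0 d=-5/12
  seg 1: a=-2 b=13/6 c=-5/4 d=5/36
S(7/4) = -261/256

Δ: Δ0=3, Δ1=-1/3
row 1: diag=8, rhs=-20; c'=3/8, d'=-5/2
back: M1=-5/2
M: M0=0, M1=-5/2, M2=0
seg 0: a=-5, c=M0/2=0, d=(M1−M0)/(6·1)=-5/12, b=Δ0−h0·(2M0+M1)/6=41/12
seg 1: a=-2, c=M1/2=-5/4, d=(M2−M1)/(6·3)=5/36, b=Δ1−h1·(2M1+M2)/6=13/6
t_q=7/4 → seg 1, τ=3/4; S=-2+13/6·τ+-5/4·τ²+5/36·τ³=-261/256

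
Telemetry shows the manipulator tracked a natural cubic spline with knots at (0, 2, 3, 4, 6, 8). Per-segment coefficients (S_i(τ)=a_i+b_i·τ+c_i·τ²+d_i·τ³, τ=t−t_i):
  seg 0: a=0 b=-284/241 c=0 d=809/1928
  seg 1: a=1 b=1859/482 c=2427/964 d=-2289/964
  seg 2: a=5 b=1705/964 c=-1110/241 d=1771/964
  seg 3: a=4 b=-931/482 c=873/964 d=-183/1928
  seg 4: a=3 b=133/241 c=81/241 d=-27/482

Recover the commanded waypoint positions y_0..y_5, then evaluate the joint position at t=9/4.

y_0=0 y_1=1 y_2=5 y_3=4 y_4=3 y_5=5
S(9/4) = 128603/61696

y_0 = S_0(0) = a_0 = 0
y_1 = S_1(0) = a_1 = 1
y_2 = S_2(0) = a_2 = 5
y_3 = S_3(0) = a_3 = 4
y_4 = S_4(0) = a_4 = 3
y_5 = S_4(2) = 5
t_q=9/4 is in segment 1 (τ=1/4); S_1(τ)=128603/61696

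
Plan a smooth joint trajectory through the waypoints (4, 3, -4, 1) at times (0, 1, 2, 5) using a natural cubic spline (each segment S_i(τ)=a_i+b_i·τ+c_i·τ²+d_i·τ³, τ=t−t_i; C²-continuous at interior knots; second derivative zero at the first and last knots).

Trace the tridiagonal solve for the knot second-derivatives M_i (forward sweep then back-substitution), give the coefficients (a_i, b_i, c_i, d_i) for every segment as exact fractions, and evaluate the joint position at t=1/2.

Δ: Δ0=-1, Δ1=-7, Δ2=5/3
row 1: diag=4, rhs=-36; c'=1/4, d'=-9
row 2: denom=8−1·1/4=31/4; d'=(52−1·-9)/(31/4)=244/31
back: M2=244/31
back: M1=-9−1/4·244/31=-340/31
M: M0=0, M1=-340/31, M2=244/31, M3=0
seg 0: a=4, c=M0/2=0, d=(M1−M0)/(6·1)=-170/93, b=Δ0−h0·(2M0+M1)/6=77/93
seg 1: a=3, c=M1/2=-170/31, d=(M2−M1)/(6·1)=292/93, b=Δ1−h1·(2M1+M2)/6=-433/93
seg 2: a=-4, c=M2/2=122/31, d=(M3−M2)/(6·3)=-122/279, b=Δ2−h2·(2M2+M3)/6=-577/93
t_q=1/2 → seg 0, τ=1/2; S=4+77/93·τ+0·τ²+-170/93·τ³=519/124

  seg 0: a=4 b=77/93 c=0 d=-170/93
  seg 1: a=3 b=-433/93 c=-170/31 d=292/93
  seg 2: a=-4 b=-577/93 c=122/31 d=-122/279
S(1/2) = 519/124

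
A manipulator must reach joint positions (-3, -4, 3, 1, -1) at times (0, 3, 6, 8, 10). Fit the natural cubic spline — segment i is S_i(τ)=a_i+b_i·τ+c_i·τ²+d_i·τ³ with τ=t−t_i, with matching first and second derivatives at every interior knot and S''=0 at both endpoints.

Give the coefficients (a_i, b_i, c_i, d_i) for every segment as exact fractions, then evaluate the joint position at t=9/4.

  seg 0: a=-3 b=-47/35 c=0 d=106/945
  seg 1: a=-4 b=59/35 c=106/105 d=-50/189
  seg 2: a=3 b=3/5 c=-48/35 d=2/7
  seg 3: a=1 b=-51/35 c=12/35 d=-2/35
S(9/4) = -759/160

Δ: Δ0=-1/3, Δ1=7/3, Δ2=-1, Δ3=-1
row 1: diag=12, rhs=16; c'=1/4, d'=4/3
row 2: denom=10−3·1/4=37/4; d'=(-20−3·4/3)/(37/4)=-96/37
row 3: denom=8−2·8/37=280/37; d'=(0−2·-96/37)/(280/37)=24/35
back: M3=24/35
back: M2=-96/37−8/37·24/35=-96/35
back: M1=4/3−1/4·-96/35=212/105
M: M0=0, M1=212/105, M2=-96/35, M3=24/35, M4=0
seg 0: a=-3, c=M0/2=0, d=(M1−M0)/(6·3)=106/945, b=Δ0−h0·(2M0+M1)/6=-47/35
seg 1: a=-4, c=M1/2=106/105, d=(M2−M1)/(6·3)=-50/189, b=Δ1−h1·(2M1+M2)/6=59/35
seg 2: a=3, c=M2/2=-48/35, d=(M3−M2)/(6·2)=2/7, b=Δ2−h2·(2M2+M3)/6=3/5
seg 3: a=1, c=M3/2=12/35, d=(M4−M3)/(6·2)=-2/35, b=Δ3−h3·(2M3+M4)/6=-51/35
t_q=9/4 → seg 0, τ=9/4; S=-3+-47/35·τ+0·τ²+106/945·τ³=-759/160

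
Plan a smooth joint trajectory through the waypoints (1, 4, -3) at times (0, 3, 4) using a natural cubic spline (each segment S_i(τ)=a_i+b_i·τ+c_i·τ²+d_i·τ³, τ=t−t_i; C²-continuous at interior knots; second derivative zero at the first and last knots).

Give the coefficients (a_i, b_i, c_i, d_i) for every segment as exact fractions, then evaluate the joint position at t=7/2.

  seg 0: a=1 b=4 c=0 d=-1/3
  seg 1: a=4 b=-5 c=-3 d=1
S(7/2) = 7/8

Δ: Δ0=1, Δ1=-7
row 1: diag=8, rhs=-48; c'=1/8, d'=-6
back: M1=-6
M: M0=0, M1=-6, M2=0
seg 0: a=1, c=M0/2=0, d=(M1−M0)/(6·3)=-1/3, b=Δ0−h0·(2M0+M1)/6=4
seg 1: a=4, c=M1/2=-3, d=(M2−M1)/(6·1)=1, b=Δ1−h1·(2M1+M2)/6=-5
t_q=7/2 → seg 1, τ=1/2; S=4+-5·τ+-3·τ²+1·τ³=7/8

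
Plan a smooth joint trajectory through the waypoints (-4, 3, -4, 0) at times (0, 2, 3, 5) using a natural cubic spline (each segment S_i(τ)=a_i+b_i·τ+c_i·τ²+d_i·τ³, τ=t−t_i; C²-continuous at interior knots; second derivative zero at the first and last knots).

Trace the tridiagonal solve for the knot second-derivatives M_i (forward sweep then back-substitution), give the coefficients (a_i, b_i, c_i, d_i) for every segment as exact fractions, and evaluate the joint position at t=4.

  seg 0: a=-4 b=533/70 c=0 d=-36/35
  seg 1: a=3 b=-331/70 c=-216/35 d=39/10
  seg 2: a=-4 b=-188/35 c=387/70 d=-129/140
S(4) = -667/140

Δ: Δ0=7/2, Δ1=-7, Δ2=2
row 1: diag=6, rhs=-63; c'=1/6, d'=-21/2
row 2: denom=6−1·1/6=35/6; d'=(54−1·-21/2)/(35/6)=387/35
back: M2=387/35
back: M1=-21/2−1/6·387/35=-432/35
M: M0=0, M1=-432/35, M2=387/35, M3=0
seg 0: a=-4, c=M0/2=0, d=(M1−M0)/(6·2)=-36/35, b=Δ0−h0·(2M0+M1)/6=533/70
seg 1: a=3, c=M1/2=-216/35, d=(M2−M1)/(6·1)=39/10, b=Δ1−h1·(2M1+M2)/6=-331/70
seg 2: a=-4, c=M2/2=387/70, d=(M3−M2)/(6·2)=-129/140, b=Δ2−h2·(2M2+M3)/6=-188/35
t_q=4 → seg 2, τ=1; S=-4+-188/35·τ+387/70·τ²+-129/140·τ³=-667/140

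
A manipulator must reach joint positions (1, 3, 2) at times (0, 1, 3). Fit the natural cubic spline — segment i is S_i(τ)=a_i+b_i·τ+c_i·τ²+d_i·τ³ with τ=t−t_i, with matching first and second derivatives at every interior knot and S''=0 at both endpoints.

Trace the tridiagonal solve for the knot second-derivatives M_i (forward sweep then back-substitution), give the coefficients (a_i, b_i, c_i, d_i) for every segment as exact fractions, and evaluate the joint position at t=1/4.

Δ: Δ0=2, Δ1=-1/2
row 1: diag=6, rhs=-15; c'=1/3, d'=-5/2
back: M1=-5/2
M: M0=0, M1=-5/2, M2=0
seg 0: a=1, c=M0/2=0, d=(M1−M0)/(6·1)=-5/12, b=Δ0−h0·(2M0+M1)/6=29/12
seg 1: a=3, c=M1/2=-5/4, d=(M2−M1)/(6·2)=5/24, b=Δ1−h1·(2M1+M2)/6=7/6
t_q=1/4 → seg 0, τ=1/4; S=1+29/12·τ+0·τ²+-5/12·τ³=409/256

  seg 0: a=1 b=29/12 c=0 d=-5/12
  seg 1: a=3 b=7/6 c=-5/4 d=5/24
S(1/4) = 409/256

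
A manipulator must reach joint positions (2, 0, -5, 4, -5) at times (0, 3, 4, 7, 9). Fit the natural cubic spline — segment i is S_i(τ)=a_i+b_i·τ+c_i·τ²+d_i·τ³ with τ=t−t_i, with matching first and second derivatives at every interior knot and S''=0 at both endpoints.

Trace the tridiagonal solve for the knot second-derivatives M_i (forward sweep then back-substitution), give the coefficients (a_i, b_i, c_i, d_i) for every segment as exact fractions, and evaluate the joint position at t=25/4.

Δ: Δ0=-2/3, Δ1=-5, Δ2=3, Δ3=-9/2
row 1: diag=8, rhs=-26; c'=1/8, d'=-13/4
row 2: denom=8−1·1/8=63/8; d'=(48−1·-13/4)/(63/8)=410/63
row 3: denom=10−3·8/21=62/7; d'=(-45−3·410/63)/(62/7)=-1355/186
back: M3=-1355/186
back: M2=410/63−8/21·-1355/186=2590/279
back: M1=-13/4−1/8·2590/279=-2461/558
M: M0=0, M1=-2461/558, M2=2590/279, M3=-1355/186, M4=0
seg 0: a=2, c=M0/2=0, d=(M1−M0)/(6·3)=-2461/10044, b=Δ0−h0·(2M0+M1)/6=1717/1116
seg 1: a=0, c=M1/2=-2461/1116, d=(M2−M1)/(6·1)=283/124, b=Δ1−h1·(2M1+M2)/6=-2833/558
seg 2: a=-5, c=M2/2=1295/279, d=(M3−M2)/(6·3)=-9245/10044, b=Δ2−h2·(2M2+M3)/6=-2947/1116
seg 3: a=4, c=M3/2=-1355/372, d=(M4−M3)/(6·2)=1355/2232, b=Δ3−h3·(2M3+M4)/6=199/558
t_q=25/4 → seg 2, τ=9/4; S=-5+-2947/1116·τ+1295/279·τ²+-9245/10044·τ³=16443/7936

  seg 0: a=2 b=1717/1116 c=0 d=-2461/10044
  seg 1: a=0 b=-2833/558 c=-2461/1116 d=283/124
  seg 2: a=-5 b=-2947/1116 c=1295/279 d=-9245/10044
  seg 3: a=4 b=199/558 c=-1355/372 d=1355/2232
S(25/4) = 16443/7936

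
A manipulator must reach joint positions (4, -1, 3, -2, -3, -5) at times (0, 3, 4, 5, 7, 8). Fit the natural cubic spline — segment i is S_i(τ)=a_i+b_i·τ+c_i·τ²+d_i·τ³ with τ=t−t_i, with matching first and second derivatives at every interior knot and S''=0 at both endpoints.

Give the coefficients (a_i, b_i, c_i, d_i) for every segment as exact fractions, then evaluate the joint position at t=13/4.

Δ: Δ0=-5/3, Δ1=4, Δ2=-5, Δ3=-1/2, Δ4=-2
row 1: diag=8, rhs=34; c'=1/8, d'=17/4
row 2: denom=4−1·1/8=31/8; d'=(-54−1·17/4)/(31/8)=-466/31
row 3: denom=6−1·8/31=178/31; d'=(27−1·-466/31)/(178/31)=1303/178
row 4: denom=6−2·31/89=472/89; d'=(-9−2·1303/178)/(472/89)=-263/59
back: M4=-263/59
back: M3=1303/178−31/89·-263/59=1047/118
back: M2=-466/31−8/31·1047/118=-1022/59
back: M1=17/4−1/8·-1022/59=757/118
M: M0=0, M1=757/118, M2=-1022/59, M3=1047/118, M4=-263/59, M5=0
seg 0: a=4, c=M0/2=0, d=(M1−M0)/(6·3)=757/2124, b=Δ0−h0·(2M0+M1)/6=-3451/708
seg 1: a=-1, c=M1/2=757/236, d=(M2−M1)/(6·1)=-2801/708, b=Δ1−h1·(2M1+M2)/6=1681/354
seg 2: a=3, c=M2/2=-511/59, d=(M3−M2)/(6·1)=3091/708, b=Δ2−h2·(2M2+M3)/6=-499/708
seg 3: a=-2, c=M3/2=1047/236, d=(M4−M3)/(6·2)=-1573/1416, b=Δ3−h3·(2M3+M4)/6=-1745/354
seg 4: a=-3, c=M4/2=-263/118, d=(M5−M4)/(6·1)=263/354, b=Δ4−h4·(2M4+M5)/6=-91/177
t_q=13/4 → seg 1, τ=1/4; S=-1+1681/354·τ+757/236·τ²+-2801/708·τ³=4921/15104

  seg 0: a=4 b=-3451/708 c=0 d=757/2124
  seg 1: a=-1 b=1681/354 c=757/236 d=-2801/708
  seg 2: a=3 b=-499/708 c=-511/59 d=3091/708
  seg 3: a=-2 b=-1745/354 c=1047/236 d=-1573/1416
  seg 4: a=-3 b=-91/177 c=-263/118 d=263/354
S(13/4) = 4921/15104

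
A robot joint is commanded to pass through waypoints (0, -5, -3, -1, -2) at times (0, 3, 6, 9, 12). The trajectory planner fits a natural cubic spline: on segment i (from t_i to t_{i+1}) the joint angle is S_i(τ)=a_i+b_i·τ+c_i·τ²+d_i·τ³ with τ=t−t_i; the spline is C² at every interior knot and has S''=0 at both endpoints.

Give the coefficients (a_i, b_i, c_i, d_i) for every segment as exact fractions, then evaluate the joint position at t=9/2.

Δ: Δ0=-5/3, Δ1=2/3, Δ2=2/3, Δ3=-1/3
row 1: diag=12, rhs=14; c'=1/4, d'=7/6
row 2: denom=12−3·1/4=45/4; d'=(0−3·7/6)/(45/4)=-14/45
row 3: denom=12−3·4/15=56/5; d'=(-6−3·-14/45)/(56/5)=-19/42
back: M3=-19/42
back: M2=-14/45−4/15·-19/42=-4/21
back: M1=7/6−1/4·-4/21=17/14
M: M0=0, M1=17/14, M2=-4/21, M3=-19/42, M4=0
seg 0: a=0, c=M0/2=0, d=(M1−M0)/(6·3)=17/252, b=Δ0−h0·(2M0+M1)/6=-191/84
seg 1: a=-5, c=M1/2=17/28, d=(M2−M1)/(6·3)=-59/756, b=Δ1−h1·(2M1+M2)/6=-19/42
seg 2: a=-3, c=M2/2=-2/21, d=(M3−M2)/(6·3)=-11/756, b=Δ2−h2·(2M2+M3)/6=13/12
seg 3: a=-1, c=M3/2=-19/84, d=(M4−M3)/(6·3)=19/756, b=Δ3−h3·(2M3+M4)/6=5/42
t_q=9/2 → seg 1, τ=3/2; S=-5+-19/42·τ+17/28·τ²+-59/756·τ³=-1025/224

  seg 0: a=0 b=-191/84 c=0 d=17/252
  seg 1: a=-5 b=-19/42 c=17/28 d=-59/756
  seg 2: a=-3 b=13/12 c=-2/21 d=-11/756
  seg 3: a=-1 b=5/42 c=-19/84 d=19/756
S(9/2) = -1025/224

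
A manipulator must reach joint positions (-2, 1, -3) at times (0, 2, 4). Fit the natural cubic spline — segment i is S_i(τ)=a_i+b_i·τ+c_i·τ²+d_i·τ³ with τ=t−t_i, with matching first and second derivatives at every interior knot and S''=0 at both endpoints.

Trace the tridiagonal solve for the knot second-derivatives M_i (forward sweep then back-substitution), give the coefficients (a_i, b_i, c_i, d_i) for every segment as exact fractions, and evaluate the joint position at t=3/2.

  seg 0: a=-2 b=19/8 c=0 d=-7/32
  seg 1: a=1 b=-1/4 c=-21/16 d=7/32
S(3/2) = 211/256

Δ: Δ0=3/2, Δ1=-2
row 1: diag=8, rhs=-21; c'=1/4, d'=-21/8
back: M1=-21/8
M: M0=0, M1=-21/8, M2=0
seg 0: a=-2, c=M0/2=0, d=(M1−M0)/(6·2)=-7/32, b=Δ0−h0·(2M0+M1)/6=19/8
seg 1: a=1, c=M1/2=-21/16, d=(M2−M1)/(6·2)=7/32, b=Δ1−h1·(2M1+M2)/6=-1/4
t_q=3/2 → seg 0, τ=3/2; S=-2+19/8·τ+0·τ²+-7/32·τ³=211/256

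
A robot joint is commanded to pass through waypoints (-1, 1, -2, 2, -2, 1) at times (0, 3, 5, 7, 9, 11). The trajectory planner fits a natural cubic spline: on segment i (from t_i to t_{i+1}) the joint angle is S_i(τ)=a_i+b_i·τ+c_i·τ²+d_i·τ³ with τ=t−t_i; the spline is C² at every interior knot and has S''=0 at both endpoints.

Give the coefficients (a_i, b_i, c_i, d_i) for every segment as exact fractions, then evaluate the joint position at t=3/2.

  seg 0: a=-1 b=280/159 c=0 d=-58/477
  seg 1: a=1 b=-242/159 c=-58/53 d=703/1272
  seg 2: a=-2 b=233/318 c=471/212 d=-505/636
  seg 3: a=2 b=29/318 c=-539/212 d=119/159
  seg 4: a=-2 b=-349/318 c=413/212 d=-413/1272
S(3/2) = 261/212

Δ: Δ0=2/3, Δ1=-3/2, Δ2=2, Δ3=-2, Δ4=3/2
row 1: diag=10, rhs=-13; c'=1/5, d'=-13/10
row 2: denom=8−2·1/5=38/5; d'=(21−2·-13/10)/(38/5)=59/19
row 3: denom=8−2·5/19=142/19; d'=(-24−2·59/19)/(142/19)=-287/71
row 4: denom=8−2·19/71=530/71; d'=(21−2·-287/71)/(530/71)=413/106
back: M4=413/106
back: M3=-287/71−19/71·413/106=-539/106
back: M2=59/19−5/19·-539/106=471/106
back: M1=-13/10−1/5·471/106=-116/53
M: M0=0, M1=-116/53, M2=471/106, M3=-539/106, M4=413/106, M5=0
seg 0: a=-1, c=M0/2=0, d=(M1−M0)/(6·3)=-58/477, b=Δ0−h0·(2M0+M1)/6=280/159
seg 1: a=1, c=M1/2=-58/53, d=(M2−M1)/(6·2)=703/1272, b=Δ1−h1·(2M1+M2)/6=-242/159
seg 2: a=-2, c=M2/2=471/212, d=(M3−M2)/(6·2)=-505/636, b=Δ2−h2·(2M2+M3)/6=233/318
seg 3: a=2, c=M3/2=-539/212, d=(M4−M3)/(6·2)=119/159, b=Δ3−h3·(2M3+M4)/6=29/318
seg 4: a=-2, c=M4/2=413/212, d=(M5−M4)/(6·2)=-413/1272, b=Δ4−h4·(2M4+M5)/6=-349/318
t_q=3/2 → seg 0, τ=3/2; S=-1+280/159·τ+0·τ²+-58/477·τ³=261/212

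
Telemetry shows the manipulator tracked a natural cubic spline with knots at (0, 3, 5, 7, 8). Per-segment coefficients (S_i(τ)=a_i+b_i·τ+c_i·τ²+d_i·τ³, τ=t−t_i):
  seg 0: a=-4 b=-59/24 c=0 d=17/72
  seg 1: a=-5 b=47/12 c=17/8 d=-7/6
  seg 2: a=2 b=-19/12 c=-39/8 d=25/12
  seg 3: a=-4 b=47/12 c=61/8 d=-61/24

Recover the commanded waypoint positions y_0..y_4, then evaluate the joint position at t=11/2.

y_0=-4 y_1=-5 y_2=2 y_3=-4 y_4=5
S(11/2) = 1/4

y_0 = S_0(0) = a_0 = -4
y_1 = S_1(0) = a_1 = -5
y_2 = S_2(0) = a_2 = 2
y_3 = S_3(0) = a_3 = -4
y_4 = S_3(1) = 5
t_q=11/2 is in segment 2 (τ=1/2); S_2(τ)=1/4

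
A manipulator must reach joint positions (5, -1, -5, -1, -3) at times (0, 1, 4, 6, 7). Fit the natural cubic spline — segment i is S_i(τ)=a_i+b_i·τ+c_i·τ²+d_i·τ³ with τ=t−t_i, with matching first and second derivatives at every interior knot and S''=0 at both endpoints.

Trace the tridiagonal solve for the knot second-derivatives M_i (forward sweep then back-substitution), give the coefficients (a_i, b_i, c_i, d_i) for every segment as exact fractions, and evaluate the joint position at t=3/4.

  seg 0: a=5 b=-3812/591 c=0 d=266/591
  seg 1: a=-1 b=-3014/591 c=266/197 d=-56/1773
  seg 2: a=-5 b=1270/591 c=210/197 d=-337/591
  seg 3: a=-1 b=-254/591 c=-464/197 d=464/591
S(3/4) = 2221/6304

Δ: Δ0=-6, Δ1=-4/3, Δ2=2, Δ3=-2
row 1: diag=8, rhs=28; c'=3/8, d'=7/2
row 2: denom=10−3·3/8=71/8; d'=(20−3·7/2)/(71/8)=76/71
row 3: denom=6−2·16/71=394/71; d'=(-24−2·76/71)/(394/71)=-928/197
back: M3=-928/197
back: M2=76/71−16/71·-928/197=420/197
back: M1=7/2−3/8·420/197=532/197
M: M0=0, M1=532/197, M2=420/197, M3=-928/197, M4=0
seg 0: a=5, c=M0/2=0, d=(M1−M0)/(6·1)=266/591, b=Δ0−h0·(2M0+M1)/6=-3812/591
seg 1: a=-1, c=M1/2=266/197, d=(M2−M1)/(6·3)=-56/1773, b=Δ1−h1·(2M1+M2)/6=-3014/591
seg 2: a=-5, c=M2/2=210/197, d=(M3−M2)/(6·2)=-337/591, b=Δ2−h2·(2M2+M3)/6=1270/591
seg 3: a=-1, c=M3/2=-464/197, d=(M4−M3)/(6·1)=464/591, b=Δ3−h3·(2M3+M4)/6=-254/591
t_q=3/4 → seg 0, τ=3/4; S=5+-3812/591·τ+0·τ²+266/591·τ³=2221/6304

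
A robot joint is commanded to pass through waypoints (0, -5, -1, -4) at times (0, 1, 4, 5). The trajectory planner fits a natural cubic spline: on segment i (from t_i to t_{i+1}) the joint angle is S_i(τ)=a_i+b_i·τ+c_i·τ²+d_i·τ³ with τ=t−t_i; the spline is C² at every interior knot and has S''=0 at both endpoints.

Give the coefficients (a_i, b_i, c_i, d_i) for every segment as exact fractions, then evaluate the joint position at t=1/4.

Δ: Δ0=-5, Δ1=4/3, Δ2=-3
row 1: diag=8, rhs=38; c'=3/8, d'=19/4
row 2: denom=8−3·3/8=55/8; d'=(-26−3·19/4)/(55/8)=-322/55
back: M2=-322/55
back: M1=19/4−3/8·-322/55=382/55
M: M0=0, M1=382/55, M2=-322/55, M3=0
seg 0: a=0, c=M0/2=0, d=(M1−M0)/(6·1)=191/165, b=Δ0−h0·(2M0+M1)/6=-1016/165
seg 1: a=-5, c=M1/2=191/55, d=(M2−M1)/(6·3)=-32/45, b=Δ1−h1·(2M1+M2)/6=-443/165
seg 2: a=-1, c=M2/2=-161/55, d=(M3−M2)/(6·1)=161/165, b=Δ2−h2·(2M2+M3)/6=-173/165
t_q=1/4 → seg 0, τ=1/4; S=0+-1016/165·τ+0·τ²+191/165·τ³=-1071/704

  seg 0: a=0 b=-1016/165 c=0 d=191/165
  seg 1: a=-5 b=-443/165 c=191/55 d=-32/45
  seg 2: a=-1 b=-173/165 c=-161/55 d=161/165
S(1/4) = -1071/704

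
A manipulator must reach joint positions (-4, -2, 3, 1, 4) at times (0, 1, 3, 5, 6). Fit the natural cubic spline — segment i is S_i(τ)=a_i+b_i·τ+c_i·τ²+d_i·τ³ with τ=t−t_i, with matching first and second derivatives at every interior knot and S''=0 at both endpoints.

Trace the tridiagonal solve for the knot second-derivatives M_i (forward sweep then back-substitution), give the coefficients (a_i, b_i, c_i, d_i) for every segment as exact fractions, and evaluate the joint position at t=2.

Δ: Δ0=2, Δ1=5/2, Δ2=-1, Δ3=3
row 1: diag=6, rhs=3; c'=1/3, d'=1/2
row 2: denom=8−2·1/3=22/3; d'=(-21−2·1/2)/(22/3)=-3
row 3: denom=6−2·3/11=60/11; d'=(24−2·-3)/(60/11)=11/2
back: M3=11/2
back: M2=-3−3/11·11/2=-9/2
back: M1=1/2−1/3·-9/2=2
M: M0=0, M1=2, M2=-9/2, M3=11/2, M4=0
seg 0: a=-4, c=M0/2=0, d=(M1−M0)/(6·1)=1/3, b=Δ0−h0·(2M0+M1)/6=5/3
seg 1: a=-2, c=M1/2=1, d=(M2−M1)/(6·2)=-13/24, b=Δ1−h1·(2M1+M2)/6=8/3
seg 2: a=3, c=M2/2=-9/4, d=(M3−M2)/(6·2)=5/6, b=Δ2−h2·(2M2+M3)/6=1/6
seg 3: a=1, c=M3/2=11/4, d=(M4−M3)/(6·1)=-11/12, b=Δ3−h3·(2M3+M4)/6=7/6
t_q=2 → seg 1, τ=1; S=-2+8/3·τ+1·τ²+-13/24·τ³=9/8

  seg 0: a=-4 b=5/3 c=0 d=1/3
  seg 1: a=-2 b=8/3 c=1 d=-13/24
  seg 2: a=3 b=1/6 c=-9/4 d=5/6
  seg 3: a=1 b=7/6 c=11/4 d=-11/12
S(2) = 9/8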